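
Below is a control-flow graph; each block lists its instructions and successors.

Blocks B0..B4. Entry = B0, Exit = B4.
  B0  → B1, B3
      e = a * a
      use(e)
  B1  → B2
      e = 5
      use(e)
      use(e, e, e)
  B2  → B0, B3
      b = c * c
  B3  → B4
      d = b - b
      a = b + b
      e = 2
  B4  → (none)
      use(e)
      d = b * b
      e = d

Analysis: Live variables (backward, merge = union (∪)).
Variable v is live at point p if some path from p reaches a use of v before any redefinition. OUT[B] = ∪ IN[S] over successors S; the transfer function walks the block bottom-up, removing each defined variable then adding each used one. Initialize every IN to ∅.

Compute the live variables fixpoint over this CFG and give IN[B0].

Answer: {a, b, c}

Working:
Converged values:
  B0: | IN={a, b, c} | OUT={a, b, c}
  B1: | IN={a, c} | OUT={a, c}
  B2: | IN={a, c} | OUT={a, b, c}
  B3: | IN={b} | OUT={b, e}
  B4: | IN={b, e} | OUT={}

Merge at B0: OUT[B0] = IN[B1] ⊔ IN[B3] = {a, b, c}
Applying B0's transfer function to that OUT value gives IN[B0] (row B0 above).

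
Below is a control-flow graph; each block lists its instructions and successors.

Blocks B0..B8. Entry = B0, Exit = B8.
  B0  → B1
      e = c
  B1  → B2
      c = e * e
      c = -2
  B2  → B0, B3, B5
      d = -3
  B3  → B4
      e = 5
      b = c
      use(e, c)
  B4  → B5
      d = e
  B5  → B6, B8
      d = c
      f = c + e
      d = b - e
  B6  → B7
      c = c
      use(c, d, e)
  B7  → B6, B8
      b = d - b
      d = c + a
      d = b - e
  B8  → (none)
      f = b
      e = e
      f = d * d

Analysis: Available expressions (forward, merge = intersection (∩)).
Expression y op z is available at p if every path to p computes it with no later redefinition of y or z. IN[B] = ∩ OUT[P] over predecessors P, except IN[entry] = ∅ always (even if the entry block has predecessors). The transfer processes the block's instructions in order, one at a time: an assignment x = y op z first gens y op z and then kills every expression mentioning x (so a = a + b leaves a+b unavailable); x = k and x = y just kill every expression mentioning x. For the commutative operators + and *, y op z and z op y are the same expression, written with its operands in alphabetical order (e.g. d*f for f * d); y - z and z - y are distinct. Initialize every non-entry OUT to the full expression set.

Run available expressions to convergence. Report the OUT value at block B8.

Answer: {d*d}

Working:
Fixpoint table:
  B0: | IN={} | OUT={}
  B1: | IN={} | OUT={e*e}
  B2: | IN={e*e} | OUT={e*e}
  B3: | IN={e*e} | OUT={}
  B4: | IN={} | OUT={}
  B5: | IN={} | OUT={b-e, c+e}
  B6: | IN={b-e} | OUT={b-e}
  B7: | IN={b-e} | OUT={a+c, b-e}
  B8: | IN={b-e} | OUT={d*d}

Merge at B8: IN[B8] = OUT[B5] ∩ OUT[B7] = {b-e}
Applying B8's transfer function to that IN value gives OUT[B8] (row B8 above).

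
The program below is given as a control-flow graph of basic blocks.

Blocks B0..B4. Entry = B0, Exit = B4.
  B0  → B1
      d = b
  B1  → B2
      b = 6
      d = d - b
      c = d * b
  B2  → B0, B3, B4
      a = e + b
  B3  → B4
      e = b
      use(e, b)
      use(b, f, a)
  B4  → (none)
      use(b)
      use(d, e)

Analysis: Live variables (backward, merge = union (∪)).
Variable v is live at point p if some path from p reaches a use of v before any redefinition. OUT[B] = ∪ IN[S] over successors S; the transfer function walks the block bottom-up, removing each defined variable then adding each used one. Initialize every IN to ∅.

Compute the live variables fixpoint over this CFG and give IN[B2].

Answer: {b, d, e, f}

Working:
Per-block solution:
  B0: | IN={b, e, f} | OUT={d, e, f}
  B1: | IN={d, e, f} | OUT={b, d, e, f}
  B2: | IN={b, d, e, f} | OUT={a, b, d, e, f}
  B3: | IN={a, b, d, f} | OUT={b, d, e}
  B4: | IN={b, d, e} | OUT={}

Merge at B2: OUT[B2] = IN[B0] ⊔ IN[B3] ⊔ IN[B4] = {a, b, d, e, f}
Applying B2's transfer function to that OUT value gives IN[B2] (row B2 above).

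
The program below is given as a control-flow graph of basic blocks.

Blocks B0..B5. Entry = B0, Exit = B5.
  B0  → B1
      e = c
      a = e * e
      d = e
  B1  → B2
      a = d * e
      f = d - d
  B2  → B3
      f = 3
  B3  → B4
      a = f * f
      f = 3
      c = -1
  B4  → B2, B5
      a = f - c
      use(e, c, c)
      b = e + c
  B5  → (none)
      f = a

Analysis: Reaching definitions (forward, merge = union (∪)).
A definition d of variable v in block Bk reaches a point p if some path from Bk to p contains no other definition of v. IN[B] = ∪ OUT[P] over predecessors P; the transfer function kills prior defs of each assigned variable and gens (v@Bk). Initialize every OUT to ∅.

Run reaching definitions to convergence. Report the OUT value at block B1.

Answer: {a@B1, d@B0, e@B0, f@B1}

Derivation:
Per-block solution:
  B0:  IN={}  OUT={a@B0, d@B0, e@B0}
  B1:  IN={a@B0, d@B0, e@B0}  OUT={a@B1, d@B0, e@B0, f@B1}
  B2:  IN={a@B1, a@B4, b@B4, c@B3, d@B0, e@B0, f@B1, f@B3}  OUT={a@B1, a@B4, b@B4, c@B3, d@B0, e@B0, f@B2}
  B3:  IN={a@B1, a@B4, b@B4, c@B3, d@B0, e@B0, f@B2}  OUT={a@B3, b@B4, c@B3, d@B0, e@B0, f@B3}
  B4:  IN={a@B3, b@B4, c@B3, d@B0, e@B0, f@B3}  OUT={a@B4, b@B4, c@B3, d@B0, e@B0, f@B3}
  B5:  IN={a@B4, b@B4, c@B3, d@B0, e@B0, f@B3}  OUT={a@B4, b@B4, c@B3, d@B0, e@B0, f@B5}

Merge at B1: IN[B1] = OUT[B0] = {a@B0, d@B0, e@B0}
Applying B1's transfer function to that IN value gives OUT[B1] (row B1 above).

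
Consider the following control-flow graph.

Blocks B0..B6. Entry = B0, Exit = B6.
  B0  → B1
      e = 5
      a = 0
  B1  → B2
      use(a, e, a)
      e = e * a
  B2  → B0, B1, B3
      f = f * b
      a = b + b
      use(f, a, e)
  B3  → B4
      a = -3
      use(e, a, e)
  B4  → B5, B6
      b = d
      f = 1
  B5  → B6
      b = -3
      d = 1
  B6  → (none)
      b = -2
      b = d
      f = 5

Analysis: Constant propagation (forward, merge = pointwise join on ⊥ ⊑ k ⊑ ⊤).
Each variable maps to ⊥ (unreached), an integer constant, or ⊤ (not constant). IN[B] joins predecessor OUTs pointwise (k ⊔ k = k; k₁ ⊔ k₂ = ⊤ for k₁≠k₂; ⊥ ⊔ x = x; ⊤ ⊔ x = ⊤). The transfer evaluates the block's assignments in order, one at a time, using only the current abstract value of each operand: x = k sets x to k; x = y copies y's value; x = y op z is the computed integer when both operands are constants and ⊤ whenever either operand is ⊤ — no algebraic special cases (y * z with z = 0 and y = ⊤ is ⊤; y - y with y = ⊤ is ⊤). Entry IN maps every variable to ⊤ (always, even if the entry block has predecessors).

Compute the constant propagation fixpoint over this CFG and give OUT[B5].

Converged values:
  B0:  IN=(all ⊤)  OUT={a:0, e:5; rest ⊤}
  B1:  IN=(all ⊤)  OUT=(all ⊤)
  B2:  IN=(all ⊤)  OUT=(all ⊤)
  B3:  IN=(all ⊤)  OUT={a:-3; rest ⊤}
  B4:  IN={a:-3; rest ⊤}  OUT={a:-3, f:1; rest ⊤}
  B5:  IN={a:-3, f:1; rest ⊤}  OUT={a:-3, b:-3, d:1, f:1; rest ⊤}
  B6:  IN={a:-3, f:1; rest ⊤}  OUT={a:-3, f:5; rest ⊤}

Merge at B5: IN[B5] = OUT[B4] = {a: -3, b: ⊤, c: ⊤, d: ⊤, e: ⊤, f: 1}
Applying B5's transfer function to that IN value gives OUT[B5] (row B5 above).

Answer: {a: -3, b: -3, c: ⊤, d: 1, e: ⊤, f: 1}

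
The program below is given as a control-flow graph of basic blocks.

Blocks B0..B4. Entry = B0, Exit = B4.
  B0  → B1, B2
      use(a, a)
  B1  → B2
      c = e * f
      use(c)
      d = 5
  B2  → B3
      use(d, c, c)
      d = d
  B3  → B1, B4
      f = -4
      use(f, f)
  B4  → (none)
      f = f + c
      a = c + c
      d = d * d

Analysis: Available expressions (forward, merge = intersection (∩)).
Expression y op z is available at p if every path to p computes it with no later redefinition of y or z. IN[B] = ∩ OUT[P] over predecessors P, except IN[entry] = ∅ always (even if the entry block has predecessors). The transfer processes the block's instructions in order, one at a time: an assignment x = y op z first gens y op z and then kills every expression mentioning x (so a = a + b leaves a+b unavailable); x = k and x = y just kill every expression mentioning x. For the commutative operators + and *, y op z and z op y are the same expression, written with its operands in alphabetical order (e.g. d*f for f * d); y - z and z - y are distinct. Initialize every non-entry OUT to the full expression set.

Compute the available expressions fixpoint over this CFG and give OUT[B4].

Answer: {c+c}

Working:
Fixpoint table:
  B0:   IN={}   OUT={}
  B1:   IN={}   OUT={e*f}
  B2:   IN={}   OUT={}
  B3:   IN={}   OUT={}
  B4:   IN={}   OUT={c+c}

Merge at B4: IN[B4] = OUT[B3] = {}
Applying B4's transfer function to that IN value gives OUT[B4] (row B4 above).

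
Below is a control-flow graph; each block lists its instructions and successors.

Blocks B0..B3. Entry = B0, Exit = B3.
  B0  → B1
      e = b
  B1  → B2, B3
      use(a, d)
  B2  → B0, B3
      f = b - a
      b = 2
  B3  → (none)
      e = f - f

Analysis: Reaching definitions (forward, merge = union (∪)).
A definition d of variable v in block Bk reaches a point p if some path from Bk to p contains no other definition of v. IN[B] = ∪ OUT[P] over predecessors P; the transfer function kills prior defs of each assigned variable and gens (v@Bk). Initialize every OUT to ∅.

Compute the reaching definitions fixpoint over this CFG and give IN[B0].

Per-block solution:
  B0:   IN={b@B2, e@B0, f@B2}   OUT={b@B2, e@B0, f@B2}
  B1:   IN={b@B2, e@B0, f@B2}   OUT={b@B2, e@B0, f@B2}
  B2:   IN={b@B2, e@B0, f@B2}   OUT={b@B2, e@B0, f@B2}
  B3:   IN={b@B2, e@B0, f@B2}   OUT={b@B2, e@B3, f@B2}

Merge at B0 (entry node, so the boundary value {} is joined with the incoming edge(s)): IN[B0] = {} ⊔ OUT[B2] = {b@B2, e@B0, f@B2}

Answer: {b@B2, e@B0, f@B2}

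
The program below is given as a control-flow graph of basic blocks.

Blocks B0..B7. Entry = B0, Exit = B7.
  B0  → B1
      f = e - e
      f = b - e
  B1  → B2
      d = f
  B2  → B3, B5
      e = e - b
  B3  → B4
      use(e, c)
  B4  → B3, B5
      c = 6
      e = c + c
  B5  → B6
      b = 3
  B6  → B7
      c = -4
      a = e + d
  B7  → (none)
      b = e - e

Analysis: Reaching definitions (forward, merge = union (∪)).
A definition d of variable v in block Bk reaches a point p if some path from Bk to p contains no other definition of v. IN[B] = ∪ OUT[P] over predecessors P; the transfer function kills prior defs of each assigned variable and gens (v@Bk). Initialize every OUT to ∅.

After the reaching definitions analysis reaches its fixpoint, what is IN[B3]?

Per-block solution:
  B0:   IN={}   OUT={f@B0}
  B1:   IN={f@B0}   OUT={d@B1, f@B0}
  B2:   IN={d@B1, f@B0}   OUT={d@B1, e@B2, f@B0}
  B3:   IN={c@B4, d@B1, e@B2, e@B4, f@B0}   OUT={c@B4, d@B1, e@B2, e@B4, f@B0}
  B4:   IN={c@B4, d@B1, e@B2, e@B4, f@B0}   OUT={c@B4, d@B1, e@B4, f@B0}
  B5:   IN={c@B4, d@B1, e@B2, e@B4, f@B0}   OUT={b@B5, c@B4, d@B1, e@B2, e@B4, f@B0}
  B6:   IN={b@B5, c@B4, d@B1, e@B2, e@B4, f@B0}   OUT={a@B6, b@B5, c@B6, d@B1, e@B2, e@B4, f@B0}
  B7:   IN={a@B6, b@B5, c@B6, d@B1, e@B2, e@B4, f@B0}   OUT={a@B6, b@B7, c@B6, d@B1, e@B2, e@B4, f@B0}

Merge at B3: IN[B3] = OUT[B2] ⊔ OUT[B4] = {c@B4, d@B1, e@B2, e@B4, f@B0}

Answer: {c@B4, d@B1, e@B2, e@B4, f@B0}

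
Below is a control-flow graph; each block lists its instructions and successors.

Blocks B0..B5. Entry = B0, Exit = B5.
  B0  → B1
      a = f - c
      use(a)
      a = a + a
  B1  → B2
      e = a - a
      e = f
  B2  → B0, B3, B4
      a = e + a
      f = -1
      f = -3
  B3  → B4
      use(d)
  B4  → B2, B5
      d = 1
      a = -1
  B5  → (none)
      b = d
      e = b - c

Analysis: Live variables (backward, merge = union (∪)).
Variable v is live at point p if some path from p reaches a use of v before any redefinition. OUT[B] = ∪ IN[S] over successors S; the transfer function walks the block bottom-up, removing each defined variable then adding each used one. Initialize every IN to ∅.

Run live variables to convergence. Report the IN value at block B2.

Per-block solution:
  B0:   IN={c, d, f}   OUT={a, c, d, f}
  B1:   IN={a, c, d, f}   OUT={a, c, d, e}
  B2:   IN={a, c, d, e}   OUT={c, d, e, f}
  B3:   IN={c, d, e}   OUT={c, e}
  B4:   IN={c, e}   OUT={a, c, d, e}
  B5:   IN={c, d}   OUT={}

Merge at B2: OUT[B2] = IN[B0] ⊔ IN[B3] ⊔ IN[B4] = {c, d, e, f}
Applying B2's transfer function to that OUT value gives IN[B2] (row B2 above).

Answer: {a, c, d, e}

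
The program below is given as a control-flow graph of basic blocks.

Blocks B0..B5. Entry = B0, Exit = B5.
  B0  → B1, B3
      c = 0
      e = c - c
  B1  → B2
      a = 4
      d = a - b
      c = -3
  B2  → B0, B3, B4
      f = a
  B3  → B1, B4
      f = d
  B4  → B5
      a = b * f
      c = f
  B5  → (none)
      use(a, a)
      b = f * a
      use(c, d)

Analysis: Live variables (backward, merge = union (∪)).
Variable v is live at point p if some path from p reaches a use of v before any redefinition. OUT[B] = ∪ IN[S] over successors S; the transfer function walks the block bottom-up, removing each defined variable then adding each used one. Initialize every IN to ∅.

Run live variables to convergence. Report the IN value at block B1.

Per-block solution:
  B0:  IN={b, d}  OUT={b, d}
  B1:  IN={b}  OUT={a, b, d}
  B2:  IN={a, b, d}  OUT={b, d, f}
  B3:  IN={b, d}  OUT={b, d, f}
  B4:  IN={b, d, f}  OUT={a, c, d, f}
  B5:  IN={a, c, d, f}  OUT={}

Merge at B1: OUT[B1] = IN[B2] = {a, b, d}
Applying B1's transfer function to that OUT value gives IN[B1] (row B1 above).

Answer: {b}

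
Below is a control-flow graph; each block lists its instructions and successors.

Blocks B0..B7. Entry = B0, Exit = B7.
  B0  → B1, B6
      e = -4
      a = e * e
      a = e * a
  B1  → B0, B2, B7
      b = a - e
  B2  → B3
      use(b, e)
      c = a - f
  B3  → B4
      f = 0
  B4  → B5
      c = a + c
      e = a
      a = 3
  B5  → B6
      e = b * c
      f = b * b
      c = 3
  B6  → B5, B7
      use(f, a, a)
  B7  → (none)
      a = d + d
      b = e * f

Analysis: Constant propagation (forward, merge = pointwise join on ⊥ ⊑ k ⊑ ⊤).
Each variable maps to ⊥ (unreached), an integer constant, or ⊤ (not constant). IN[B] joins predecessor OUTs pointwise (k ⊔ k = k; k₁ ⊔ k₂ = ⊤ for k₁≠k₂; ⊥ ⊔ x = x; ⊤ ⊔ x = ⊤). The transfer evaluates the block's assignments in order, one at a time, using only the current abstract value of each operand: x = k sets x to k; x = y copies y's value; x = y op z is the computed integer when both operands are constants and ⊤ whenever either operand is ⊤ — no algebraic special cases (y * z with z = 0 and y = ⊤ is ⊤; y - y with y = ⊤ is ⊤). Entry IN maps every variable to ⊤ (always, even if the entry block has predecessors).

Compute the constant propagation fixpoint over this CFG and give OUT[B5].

Answer: {a: ⊤, b: ⊤, c: 3, d: ⊤, e: ⊤, f: ⊤}

Trace:
Converged values:
  B0: | IN=(all ⊤) | OUT={a:-64, e:-4; rest ⊤}
  B1: | IN={a:-64, e:-4; rest ⊤} | OUT={a:-64, b:-60, e:-4; rest ⊤}
  B2: | IN={a:-64, b:-60, e:-4; rest ⊤} | OUT={a:-64, b:-60, e:-4; rest ⊤}
  B3: | IN={a:-64, b:-60, e:-4; rest ⊤} | OUT={a:-64, b:-60, e:-4, f:0; rest ⊤}
  B4: | IN={a:-64, b:-60, e:-4, f:0; rest ⊤} | OUT={a:3, b:-60, e:-64, f:0; rest ⊤}
  B5: | IN=(all ⊤) | OUT={c:3; rest ⊤}
  B6: | IN=(all ⊤) | OUT=(all ⊤)
  B7: | IN=(all ⊤) | OUT=(all ⊤)

Merge at B5: IN[B5] = OUT[B4] ⊔ OUT[B6] = {a: ⊤, b: ⊤, c: ⊤, d: ⊤, e: ⊤, f: ⊤}
Applying B5's transfer function to that IN value gives OUT[B5] (row B5 above).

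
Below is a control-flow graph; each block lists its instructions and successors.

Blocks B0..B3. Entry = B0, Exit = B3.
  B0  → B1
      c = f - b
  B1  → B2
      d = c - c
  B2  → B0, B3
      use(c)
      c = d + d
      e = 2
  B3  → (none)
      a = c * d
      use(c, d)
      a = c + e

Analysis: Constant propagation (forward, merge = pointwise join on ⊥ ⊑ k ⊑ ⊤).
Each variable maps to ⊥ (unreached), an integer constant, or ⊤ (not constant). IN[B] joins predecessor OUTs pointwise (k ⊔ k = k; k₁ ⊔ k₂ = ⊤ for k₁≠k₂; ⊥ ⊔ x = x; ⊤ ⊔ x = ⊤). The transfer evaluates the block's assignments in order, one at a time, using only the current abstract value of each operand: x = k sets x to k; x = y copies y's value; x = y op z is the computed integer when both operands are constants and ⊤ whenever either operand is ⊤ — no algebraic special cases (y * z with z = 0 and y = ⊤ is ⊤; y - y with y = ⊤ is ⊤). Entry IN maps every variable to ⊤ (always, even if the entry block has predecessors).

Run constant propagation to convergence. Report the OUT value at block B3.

Answer: {a: ⊤, b: ⊤, c: ⊤, d: ⊤, e: 2, f: ⊤}

Derivation:
Fixpoint table:
  B0:   IN=(all ⊤)   OUT=(all ⊤)
  B1:   IN=(all ⊤)   OUT=(all ⊤)
  B2:   IN=(all ⊤)   OUT={e:2; rest ⊤}
  B3:   IN={e:2; rest ⊤}   OUT={e:2; rest ⊤}

Merge at B3: IN[B3] = OUT[B2] = {a: ⊤, b: ⊤, c: ⊤, d: ⊤, e: 2, f: ⊤}
Applying B3's transfer function to that IN value gives OUT[B3] (row B3 above).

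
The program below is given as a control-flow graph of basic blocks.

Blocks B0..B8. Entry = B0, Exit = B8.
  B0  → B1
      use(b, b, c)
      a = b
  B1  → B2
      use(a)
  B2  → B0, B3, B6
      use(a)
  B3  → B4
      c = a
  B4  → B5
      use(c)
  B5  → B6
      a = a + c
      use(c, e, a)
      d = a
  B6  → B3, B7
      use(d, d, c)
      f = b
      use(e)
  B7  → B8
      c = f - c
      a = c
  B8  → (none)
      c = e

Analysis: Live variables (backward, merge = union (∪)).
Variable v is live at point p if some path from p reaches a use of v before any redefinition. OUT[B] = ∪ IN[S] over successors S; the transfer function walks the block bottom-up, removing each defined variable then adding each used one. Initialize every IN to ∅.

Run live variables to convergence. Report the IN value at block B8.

Answer: {e}

Working:
Per-block solution:
  B0: | IN={b, c, d, e} | OUT={a, b, c, d, e}
  B1: | IN={a, b, c, d, e} | OUT={a, b, c, d, e}
  B2: | IN={a, b, c, d, e} | OUT={a, b, c, d, e}
  B3: | IN={a, b, e} | OUT={a, b, c, e}
  B4: | IN={a, b, c, e} | OUT={a, b, c, e}
  B5: | IN={a, b, c, e} | OUT={a, b, c, d, e}
  B6: | IN={a, b, c, d, e} | OUT={a, b, c, e, f}
  B7: | IN={c, e, f} | OUT={e}
  B8: | IN={e} | OUT={}

B8 is the boundary node: OUT[B8] = {}
Applying B8's transfer function to that OUT value gives IN[B8] (row B8 above).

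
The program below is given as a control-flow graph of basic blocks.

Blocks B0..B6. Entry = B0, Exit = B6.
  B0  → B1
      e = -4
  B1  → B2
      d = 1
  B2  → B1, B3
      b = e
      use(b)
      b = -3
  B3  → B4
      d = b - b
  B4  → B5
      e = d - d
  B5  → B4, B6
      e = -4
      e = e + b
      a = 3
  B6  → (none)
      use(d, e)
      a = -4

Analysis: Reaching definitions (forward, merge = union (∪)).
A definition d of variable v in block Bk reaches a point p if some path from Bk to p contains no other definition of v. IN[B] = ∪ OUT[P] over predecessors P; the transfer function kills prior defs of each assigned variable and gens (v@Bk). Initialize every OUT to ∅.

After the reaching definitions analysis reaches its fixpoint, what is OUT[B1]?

Answer: {b@B2, d@B1, e@B0}

Trace:
Per-block solution:
  B0: | IN={} | OUT={e@B0}
  B1: | IN={b@B2, d@B1, e@B0} | OUT={b@B2, d@B1, e@B0}
  B2: | IN={b@B2, d@B1, e@B0} | OUT={b@B2, d@B1, e@B0}
  B3: | IN={b@B2, d@B1, e@B0} | OUT={b@B2, d@B3, e@B0}
  B4: | IN={a@B5, b@B2, d@B3, e@B0, e@B5} | OUT={a@B5, b@B2, d@B3, e@B4}
  B5: | IN={a@B5, b@B2, d@B3, e@B4} | OUT={a@B5, b@B2, d@B3, e@B5}
  B6: | IN={a@B5, b@B2, d@B3, e@B5} | OUT={a@B6, b@B2, d@B3, e@B5}

Merge at B1: IN[B1] = OUT[B0] ⊔ OUT[B2] = {b@B2, d@B1, e@B0}
Applying B1's transfer function to that IN value gives OUT[B1] (row B1 above).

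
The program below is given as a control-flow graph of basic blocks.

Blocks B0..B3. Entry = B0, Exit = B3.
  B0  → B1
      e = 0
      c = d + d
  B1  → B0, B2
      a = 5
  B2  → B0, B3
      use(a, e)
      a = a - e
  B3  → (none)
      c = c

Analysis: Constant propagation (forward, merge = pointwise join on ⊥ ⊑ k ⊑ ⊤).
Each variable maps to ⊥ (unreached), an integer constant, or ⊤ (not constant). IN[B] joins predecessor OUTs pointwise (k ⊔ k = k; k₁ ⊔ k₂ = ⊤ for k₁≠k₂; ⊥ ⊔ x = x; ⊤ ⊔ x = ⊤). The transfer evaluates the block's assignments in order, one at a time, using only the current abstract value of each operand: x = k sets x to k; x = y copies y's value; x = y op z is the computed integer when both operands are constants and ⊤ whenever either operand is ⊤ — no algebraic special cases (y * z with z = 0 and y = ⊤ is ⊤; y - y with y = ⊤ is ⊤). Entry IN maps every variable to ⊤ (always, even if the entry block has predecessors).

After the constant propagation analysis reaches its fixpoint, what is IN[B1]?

Fixpoint table:
  B0: | IN=(all ⊤) | OUT={e:0; rest ⊤}
  B1: | IN={e:0; rest ⊤} | OUT={a:5, e:0; rest ⊤}
  B2: | IN={a:5, e:0; rest ⊤} | OUT={a:5, e:0; rest ⊤}
  B3: | IN={a:5, e:0; rest ⊤} | OUT={a:5, e:0; rest ⊤}

Merge at B1: IN[B1] = OUT[B0] = {a: ⊤, b: ⊤, c: ⊤, d: ⊤, e: 0, f: ⊤}

Answer: {a: ⊤, b: ⊤, c: ⊤, d: ⊤, e: 0, f: ⊤}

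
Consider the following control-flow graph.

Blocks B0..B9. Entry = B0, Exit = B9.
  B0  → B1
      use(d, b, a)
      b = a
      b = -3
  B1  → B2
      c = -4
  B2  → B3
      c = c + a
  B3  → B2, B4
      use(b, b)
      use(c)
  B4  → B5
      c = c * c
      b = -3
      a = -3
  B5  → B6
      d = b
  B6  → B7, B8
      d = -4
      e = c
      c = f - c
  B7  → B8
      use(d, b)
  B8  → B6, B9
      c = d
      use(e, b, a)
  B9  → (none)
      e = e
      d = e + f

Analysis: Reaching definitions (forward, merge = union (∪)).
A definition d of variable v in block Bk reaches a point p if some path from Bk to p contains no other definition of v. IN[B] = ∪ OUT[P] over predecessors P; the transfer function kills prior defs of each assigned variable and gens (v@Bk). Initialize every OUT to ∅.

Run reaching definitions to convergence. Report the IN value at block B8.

Converged values:
  B0:   IN={}   OUT={b@B0}
  B1:   IN={b@B0}   OUT={b@B0, c@B1}
  B2:   IN={b@B0, c@B1, c@B2}   OUT={b@B0, c@B2}
  B3:   IN={b@B0, c@B2}   OUT={b@B0, c@B2}
  B4:   IN={b@B0, c@B2}   OUT={a@B4, b@B4, c@B4}
  B5:   IN={a@B4, b@B4, c@B4}   OUT={a@B4, b@B4, c@B4, d@B5}
  B6:   IN={a@B4, b@B4, c@B4, c@B8, d@B5, d@B6, e@B6}   OUT={a@B4, b@B4, c@B6, d@B6, e@B6}
  B7:   IN={a@B4, b@B4, c@B6, d@B6, e@B6}   OUT={a@B4, b@B4, c@B6, d@B6, e@B6}
  B8:   IN={a@B4, b@B4, c@B6, d@B6, e@B6}   OUT={a@B4, b@B4, c@B8, d@B6, e@B6}
  B9:   IN={a@B4, b@B4, c@B8, d@B6, e@B6}   OUT={a@B4, b@B4, c@B8, d@B9, e@B9}

Merge at B8: IN[B8] = OUT[B6] ⊔ OUT[B7] = {a@B4, b@B4, c@B6, d@B6, e@B6}

Answer: {a@B4, b@B4, c@B6, d@B6, e@B6}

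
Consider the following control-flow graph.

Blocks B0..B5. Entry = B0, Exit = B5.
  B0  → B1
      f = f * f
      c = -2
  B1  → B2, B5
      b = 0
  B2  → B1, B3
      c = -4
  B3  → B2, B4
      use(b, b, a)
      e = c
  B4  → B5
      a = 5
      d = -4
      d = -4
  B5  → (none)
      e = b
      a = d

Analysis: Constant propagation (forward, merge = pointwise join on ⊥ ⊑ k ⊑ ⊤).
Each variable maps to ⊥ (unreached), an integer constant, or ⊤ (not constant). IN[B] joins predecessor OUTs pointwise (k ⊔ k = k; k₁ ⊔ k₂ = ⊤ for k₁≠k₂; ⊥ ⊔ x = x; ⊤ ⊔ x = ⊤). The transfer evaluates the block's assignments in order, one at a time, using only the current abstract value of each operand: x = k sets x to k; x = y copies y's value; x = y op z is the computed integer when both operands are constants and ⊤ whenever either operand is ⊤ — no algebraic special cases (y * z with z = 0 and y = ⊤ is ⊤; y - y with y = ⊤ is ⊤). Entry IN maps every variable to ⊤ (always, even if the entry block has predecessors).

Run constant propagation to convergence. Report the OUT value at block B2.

Per-block solution:
  B0: | IN=(all ⊤) | OUT={c:-2; rest ⊤}
  B1: | IN=(all ⊤) | OUT={b:0; rest ⊤}
  B2: | IN={b:0; rest ⊤} | OUT={b:0, c:-4; rest ⊤}
  B3: | IN={b:0, c:-4; rest ⊤} | OUT={b:0, c:-4, e:-4; rest ⊤}
  B4: | IN={b:0, c:-4, e:-4; rest ⊤} | OUT={a:5, b:0, c:-4, d:-4, e:-4; rest ⊤}
  B5: | IN={b:0; rest ⊤} | OUT={b:0, e:0; rest ⊤}

Merge at B2: IN[B2] = OUT[B1] ⊔ OUT[B3] = {a: ⊤, b: 0, c: ⊤, d: ⊤, e: ⊤, f: ⊤}
Applying B2's transfer function to that IN value gives OUT[B2] (row B2 above).

Answer: {a: ⊤, b: 0, c: -4, d: ⊤, e: ⊤, f: ⊤}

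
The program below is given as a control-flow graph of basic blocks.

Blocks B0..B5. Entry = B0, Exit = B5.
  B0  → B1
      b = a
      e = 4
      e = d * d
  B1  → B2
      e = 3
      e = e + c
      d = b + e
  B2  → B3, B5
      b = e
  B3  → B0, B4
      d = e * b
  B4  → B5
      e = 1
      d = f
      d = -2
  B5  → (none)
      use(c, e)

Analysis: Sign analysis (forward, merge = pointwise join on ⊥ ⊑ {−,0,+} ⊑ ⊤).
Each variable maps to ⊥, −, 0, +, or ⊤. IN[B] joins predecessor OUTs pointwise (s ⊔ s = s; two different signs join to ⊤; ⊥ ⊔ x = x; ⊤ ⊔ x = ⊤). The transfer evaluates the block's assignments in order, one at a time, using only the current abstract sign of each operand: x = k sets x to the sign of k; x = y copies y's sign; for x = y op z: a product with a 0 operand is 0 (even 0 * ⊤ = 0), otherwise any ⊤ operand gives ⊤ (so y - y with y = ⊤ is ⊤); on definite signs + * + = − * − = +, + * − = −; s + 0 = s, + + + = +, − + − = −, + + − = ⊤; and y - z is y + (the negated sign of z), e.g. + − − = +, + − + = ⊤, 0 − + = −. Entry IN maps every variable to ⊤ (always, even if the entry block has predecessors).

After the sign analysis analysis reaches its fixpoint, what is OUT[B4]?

Per-block solution:
  B0:  IN=(all ⊤)  OUT=(all ⊤)
  B1:  IN=(all ⊤)  OUT=(all ⊤)
  B2:  IN=(all ⊤)  OUT=(all ⊤)
  B3:  IN=(all ⊤)  OUT=(all ⊤)
  B4:  IN=(all ⊤)  OUT={d:-, e:+; rest ⊤}
  B5:  IN=(all ⊤)  OUT=(all ⊤)

Merge at B4: IN[B4] = OUT[B3] = {a: ⊤, b: ⊤, c: ⊤, d: ⊤, e: ⊤, f: ⊤}
Applying B4's transfer function to that IN value gives OUT[B4] (row B4 above).

Answer: {a: ⊤, b: ⊤, c: ⊤, d: -, e: +, f: ⊤}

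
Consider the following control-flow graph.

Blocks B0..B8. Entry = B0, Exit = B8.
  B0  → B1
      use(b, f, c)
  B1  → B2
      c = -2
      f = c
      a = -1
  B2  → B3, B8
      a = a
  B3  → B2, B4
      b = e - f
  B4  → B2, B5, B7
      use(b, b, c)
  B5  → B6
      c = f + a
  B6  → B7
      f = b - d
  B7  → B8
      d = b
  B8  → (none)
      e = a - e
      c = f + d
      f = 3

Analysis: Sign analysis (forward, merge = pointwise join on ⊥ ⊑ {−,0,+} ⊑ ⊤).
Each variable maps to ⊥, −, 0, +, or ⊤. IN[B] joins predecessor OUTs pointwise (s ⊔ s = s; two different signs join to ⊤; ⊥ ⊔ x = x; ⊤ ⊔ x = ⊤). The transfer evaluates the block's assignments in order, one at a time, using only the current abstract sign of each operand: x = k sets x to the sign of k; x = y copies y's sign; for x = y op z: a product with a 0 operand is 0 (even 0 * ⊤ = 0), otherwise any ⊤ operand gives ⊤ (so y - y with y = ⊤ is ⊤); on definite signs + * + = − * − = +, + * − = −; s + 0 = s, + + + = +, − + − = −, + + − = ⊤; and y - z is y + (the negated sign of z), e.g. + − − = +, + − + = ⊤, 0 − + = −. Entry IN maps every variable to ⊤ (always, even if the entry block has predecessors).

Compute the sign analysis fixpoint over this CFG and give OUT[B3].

Converged values:
  B0: | IN=(all ⊤) | OUT=(all ⊤)
  B1: | IN=(all ⊤) | OUT={a:-, c:-, f:-; rest ⊤}
  B2: | IN={a:-, c:-, f:-; rest ⊤} | OUT={a:-, c:-, f:-; rest ⊤}
  B3: | IN={a:-, c:-, f:-; rest ⊤} | OUT={a:-, c:-, f:-; rest ⊤}
  B4: | IN={a:-, c:-, f:-; rest ⊤} | OUT={a:-, c:-, f:-; rest ⊤}
  B5: | IN={a:-, c:-, f:-; rest ⊤} | OUT={a:-, c:-, f:-; rest ⊤}
  B6: | IN={a:-, c:-, f:-; rest ⊤} | OUT={a:-, c:-; rest ⊤}
  B7: | IN={a:-, c:-; rest ⊤} | OUT={a:-, c:-; rest ⊤}
  B8: | IN={a:-, c:-; rest ⊤} | OUT={a:-, f:+; rest ⊤}

Merge at B3: IN[B3] = OUT[B2] = {a: -, b: ⊤, c: -, d: ⊤, e: ⊤, f: -}
Applying B3's transfer function to that IN value gives OUT[B3] (row B3 above).

Answer: {a: -, b: ⊤, c: -, d: ⊤, e: ⊤, f: -}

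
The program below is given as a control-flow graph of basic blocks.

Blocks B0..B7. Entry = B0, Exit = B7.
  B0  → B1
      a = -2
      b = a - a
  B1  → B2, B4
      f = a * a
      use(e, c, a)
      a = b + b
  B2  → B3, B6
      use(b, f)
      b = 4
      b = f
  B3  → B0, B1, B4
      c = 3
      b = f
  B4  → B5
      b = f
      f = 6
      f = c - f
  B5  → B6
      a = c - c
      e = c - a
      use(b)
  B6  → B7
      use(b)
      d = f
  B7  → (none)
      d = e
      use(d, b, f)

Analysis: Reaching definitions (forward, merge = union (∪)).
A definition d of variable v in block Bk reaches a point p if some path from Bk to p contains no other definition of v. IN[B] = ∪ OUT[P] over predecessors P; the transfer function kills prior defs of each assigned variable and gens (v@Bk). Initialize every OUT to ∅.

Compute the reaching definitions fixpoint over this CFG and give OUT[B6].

Converged values:
  B0:   IN={a@B1, b@B3, c@B3, f@B1}   OUT={a@B0, b@B0, c@B3, f@B1}
  B1:   IN={a@B0, a@B1, b@B0, b@B3, c@B3, f@B1}   OUT={a@B1, b@B0, b@B3, c@B3, f@B1}
  B2:   IN={a@B1, b@B0, b@B3, c@B3, f@B1}   OUT={a@B1, b@B2, c@B3, f@B1}
  B3:   IN={a@B1, b@B2, c@B3, f@B1}   OUT={a@B1, b@B3, c@B3, f@B1}
  B4:   IN={a@B1, b@B0, b@B3, c@B3, f@B1}   OUT={a@B1, b@B4, c@B3, f@B4}
  B5:   IN={a@B1, b@B4, c@B3, f@B4}   OUT={a@B5, b@B4, c@B3, e@B5, f@B4}
  B6:   IN={a@B1, a@B5, b@B2, b@B4, c@B3, e@B5, f@B1, f@B4}   OUT={a@B1, a@B5, b@B2, b@B4, c@B3, d@B6, e@B5, f@B1, f@B4}
  B7:   IN={a@B1, a@B5, b@B2, b@B4, c@B3, d@B6, e@B5, f@B1, f@B4}   OUT={a@B1, a@B5, b@B2, b@B4, c@B3, d@B7, e@B5, f@B1, f@B4}

Merge at B6: IN[B6] = OUT[B2] ⊔ OUT[B5] = {a@B1, a@B5, b@B2, b@B4, c@B3, e@B5, f@B1, f@B4}
Applying B6's transfer function to that IN value gives OUT[B6] (row B6 above).

Answer: {a@B1, a@B5, b@B2, b@B4, c@B3, d@B6, e@B5, f@B1, f@B4}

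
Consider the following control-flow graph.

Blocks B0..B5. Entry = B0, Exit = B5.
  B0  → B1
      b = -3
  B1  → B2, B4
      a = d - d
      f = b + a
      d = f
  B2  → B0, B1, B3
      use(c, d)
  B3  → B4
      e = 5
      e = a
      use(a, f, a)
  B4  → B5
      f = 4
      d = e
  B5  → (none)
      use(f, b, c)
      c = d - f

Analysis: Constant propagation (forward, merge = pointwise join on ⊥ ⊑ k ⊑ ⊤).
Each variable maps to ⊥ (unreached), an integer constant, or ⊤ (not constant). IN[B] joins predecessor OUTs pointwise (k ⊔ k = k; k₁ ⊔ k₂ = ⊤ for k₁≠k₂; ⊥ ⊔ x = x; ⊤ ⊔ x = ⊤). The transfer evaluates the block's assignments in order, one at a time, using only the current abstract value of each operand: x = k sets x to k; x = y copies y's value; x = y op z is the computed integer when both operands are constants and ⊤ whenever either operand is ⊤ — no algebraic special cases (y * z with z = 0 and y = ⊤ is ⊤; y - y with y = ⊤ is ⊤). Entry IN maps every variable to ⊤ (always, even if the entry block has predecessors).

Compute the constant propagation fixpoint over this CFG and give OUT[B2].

Per-block solution:
  B0:   IN=(all ⊤)   OUT={b:-3; rest ⊤}
  B1:   IN={b:-3; rest ⊤}   OUT={b:-3; rest ⊤}
  B2:   IN={b:-3; rest ⊤}   OUT={b:-3; rest ⊤}
  B3:   IN={b:-3; rest ⊤}   OUT={b:-3; rest ⊤}
  B4:   IN={b:-3; rest ⊤}   OUT={b:-3, f:4; rest ⊤}
  B5:   IN={b:-3, f:4; rest ⊤}   OUT={b:-3, f:4; rest ⊤}

Merge at B2: IN[B2] = OUT[B1] = {a: ⊤, b: -3, c: ⊤, d: ⊤, e: ⊤, f: ⊤}
Applying B2's transfer function to that IN value gives OUT[B2] (row B2 above).

Answer: {a: ⊤, b: -3, c: ⊤, d: ⊤, e: ⊤, f: ⊤}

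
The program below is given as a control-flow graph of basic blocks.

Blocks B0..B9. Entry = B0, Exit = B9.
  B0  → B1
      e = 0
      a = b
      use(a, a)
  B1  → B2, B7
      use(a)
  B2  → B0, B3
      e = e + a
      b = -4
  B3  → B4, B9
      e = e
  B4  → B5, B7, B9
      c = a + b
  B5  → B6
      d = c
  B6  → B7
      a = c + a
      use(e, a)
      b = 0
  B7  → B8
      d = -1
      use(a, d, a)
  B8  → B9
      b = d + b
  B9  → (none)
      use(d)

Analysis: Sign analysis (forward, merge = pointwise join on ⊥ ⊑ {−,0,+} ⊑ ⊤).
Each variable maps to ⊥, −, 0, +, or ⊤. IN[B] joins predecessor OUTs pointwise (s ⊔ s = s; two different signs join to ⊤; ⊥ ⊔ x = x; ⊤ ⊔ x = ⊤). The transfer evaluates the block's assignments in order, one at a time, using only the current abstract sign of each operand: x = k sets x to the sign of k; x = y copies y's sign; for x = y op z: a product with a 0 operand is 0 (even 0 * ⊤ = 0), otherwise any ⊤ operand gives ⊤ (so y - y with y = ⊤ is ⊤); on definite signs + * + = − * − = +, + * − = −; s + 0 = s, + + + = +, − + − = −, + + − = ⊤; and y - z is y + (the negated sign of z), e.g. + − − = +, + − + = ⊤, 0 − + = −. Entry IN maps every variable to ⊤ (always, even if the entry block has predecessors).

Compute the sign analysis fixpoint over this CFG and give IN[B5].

Converged values:
  B0: | IN=(all ⊤) | OUT={e:0; rest ⊤}
  B1: | IN={e:0; rest ⊤} | OUT={e:0; rest ⊤}
  B2: | IN={e:0; rest ⊤} | OUT={b:-; rest ⊤}
  B3: | IN={b:-; rest ⊤} | OUT={b:-; rest ⊤}
  B4: | IN={b:-; rest ⊤} | OUT={b:-; rest ⊤}
  B5: | IN={b:-; rest ⊤} | OUT={b:-; rest ⊤}
  B6: | IN={b:-; rest ⊤} | OUT={b:0; rest ⊤}
  B7: | IN=(all ⊤) | OUT={d:-; rest ⊤}
  B8: | IN={d:-; rest ⊤} | OUT={d:-; rest ⊤}
  B9: | IN=(all ⊤) | OUT=(all ⊤)

Merge at B5: IN[B5] = OUT[B4] = {a: ⊤, b: -, c: ⊤, d: ⊤, e: ⊤, f: ⊤}

Answer: {a: ⊤, b: -, c: ⊤, d: ⊤, e: ⊤, f: ⊤}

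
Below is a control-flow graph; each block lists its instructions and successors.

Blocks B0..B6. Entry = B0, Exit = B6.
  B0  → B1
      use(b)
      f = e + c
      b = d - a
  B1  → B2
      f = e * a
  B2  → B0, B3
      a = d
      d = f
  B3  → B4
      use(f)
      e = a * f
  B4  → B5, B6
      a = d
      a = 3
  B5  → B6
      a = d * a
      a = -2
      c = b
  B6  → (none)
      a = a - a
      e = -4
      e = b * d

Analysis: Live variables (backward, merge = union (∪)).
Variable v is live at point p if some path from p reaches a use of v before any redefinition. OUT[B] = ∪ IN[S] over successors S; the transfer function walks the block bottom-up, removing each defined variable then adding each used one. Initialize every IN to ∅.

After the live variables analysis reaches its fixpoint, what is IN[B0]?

Answer: {a, b, c, d, e}

Trace:
Converged values:
  B0:  IN={a, b, c, d, e}  OUT={a, b, c, d, e}
  B1:  IN={a, b, c, d, e}  OUT={b, c, d, e, f}
  B2:  IN={b, c, d, e, f}  OUT={a, b, c, d, e, f}
  B3:  IN={a, b, d, f}  OUT={b, d}
  B4:  IN={b, d}  OUT={a, b, d}
  B5:  IN={a, b, d}  OUT={a, b, d}
  B6:  IN={a, b, d}  OUT={}

Merge at B0: OUT[B0] = IN[B1] = {a, b, c, d, e}
Applying B0's transfer function to that OUT value gives IN[B0] (row B0 above).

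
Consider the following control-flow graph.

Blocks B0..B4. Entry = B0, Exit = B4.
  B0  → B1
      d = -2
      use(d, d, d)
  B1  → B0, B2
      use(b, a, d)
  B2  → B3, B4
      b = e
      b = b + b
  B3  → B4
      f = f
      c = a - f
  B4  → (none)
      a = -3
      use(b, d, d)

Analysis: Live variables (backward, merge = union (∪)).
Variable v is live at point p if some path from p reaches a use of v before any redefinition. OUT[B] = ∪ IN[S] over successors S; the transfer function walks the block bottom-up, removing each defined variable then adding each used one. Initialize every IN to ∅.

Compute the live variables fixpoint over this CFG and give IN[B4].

Fixpoint table:
  B0:  IN={a, b, e, f}  OUT={a, b, d, e, f}
  B1:  IN={a, b, d, e, f}  OUT={a, b, d, e, f}
  B2:  IN={a, d, e, f}  OUT={a, b, d, f}
  B3:  IN={a, b, d, f}  OUT={b, d}
  B4:  IN={b, d}  OUT={}

B4 is the boundary node: OUT[B4] = {}
Applying B4's transfer function to that OUT value gives IN[B4] (row B4 above).

Answer: {b, d}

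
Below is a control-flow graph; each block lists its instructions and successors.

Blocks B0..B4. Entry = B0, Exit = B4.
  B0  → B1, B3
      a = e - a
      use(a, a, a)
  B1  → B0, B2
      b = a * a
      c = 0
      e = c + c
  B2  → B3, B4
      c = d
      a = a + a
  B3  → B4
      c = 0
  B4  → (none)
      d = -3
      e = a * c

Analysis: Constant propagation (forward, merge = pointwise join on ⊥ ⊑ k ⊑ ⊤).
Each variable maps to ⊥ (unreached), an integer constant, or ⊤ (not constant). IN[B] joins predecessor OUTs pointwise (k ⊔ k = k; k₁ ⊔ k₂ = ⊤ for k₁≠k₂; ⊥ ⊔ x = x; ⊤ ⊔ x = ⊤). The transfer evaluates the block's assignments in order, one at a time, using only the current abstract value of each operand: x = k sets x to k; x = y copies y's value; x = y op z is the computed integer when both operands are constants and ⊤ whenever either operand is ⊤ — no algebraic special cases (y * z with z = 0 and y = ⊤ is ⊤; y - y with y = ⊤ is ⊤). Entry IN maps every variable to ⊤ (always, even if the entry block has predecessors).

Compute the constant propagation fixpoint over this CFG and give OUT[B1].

Answer: {a: ⊤, b: ⊤, c: 0, d: ⊤, e: 0, f: ⊤}

Trace:
Fixpoint table:
  B0:  IN=(all ⊤)  OUT=(all ⊤)
  B1:  IN=(all ⊤)  OUT={c:0, e:0; rest ⊤}
  B2:  IN={c:0, e:0; rest ⊤}  OUT={e:0; rest ⊤}
  B3:  IN=(all ⊤)  OUT={c:0; rest ⊤}
  B4:  IN=(all ⊤)  OUT={d:-3; rest ⊤}

Merge at B1: IN[B1] = OUT[B0] = {a: ⊤, b: ⊤, c: ⊤, d: ⊤, e: ⊤, f: ⊤}
Applying B1's transfer function to that IN value gives OUT[B1] (row B1 above).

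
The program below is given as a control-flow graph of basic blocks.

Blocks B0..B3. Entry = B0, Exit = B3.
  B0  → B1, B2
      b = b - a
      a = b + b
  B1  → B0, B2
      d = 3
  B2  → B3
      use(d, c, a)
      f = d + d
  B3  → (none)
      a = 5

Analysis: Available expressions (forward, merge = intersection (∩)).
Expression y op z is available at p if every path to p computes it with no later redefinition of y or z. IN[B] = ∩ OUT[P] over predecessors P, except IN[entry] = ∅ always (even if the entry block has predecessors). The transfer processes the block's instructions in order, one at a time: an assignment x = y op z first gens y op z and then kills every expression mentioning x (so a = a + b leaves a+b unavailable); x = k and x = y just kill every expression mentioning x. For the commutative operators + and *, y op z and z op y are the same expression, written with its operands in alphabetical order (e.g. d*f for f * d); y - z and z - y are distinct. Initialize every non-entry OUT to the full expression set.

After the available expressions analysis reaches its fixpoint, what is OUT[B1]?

Answer: {b+b}

Derivation:
Per-block solution:
  B0:  IN={}  OUT={b+b}
  B1:  IN={b+b}  OUT={b+b}
  B2:  IN={b+b}  OUT={b+b, d+d}
  B3:  IN={b+b, d+d}  OUT={b+b, d+d}

Merge at B1: IN[B1] = OUT[B0] = {b+b}
Applying B1's transfer function to that IN value gives OUT[B1] (row B1 above).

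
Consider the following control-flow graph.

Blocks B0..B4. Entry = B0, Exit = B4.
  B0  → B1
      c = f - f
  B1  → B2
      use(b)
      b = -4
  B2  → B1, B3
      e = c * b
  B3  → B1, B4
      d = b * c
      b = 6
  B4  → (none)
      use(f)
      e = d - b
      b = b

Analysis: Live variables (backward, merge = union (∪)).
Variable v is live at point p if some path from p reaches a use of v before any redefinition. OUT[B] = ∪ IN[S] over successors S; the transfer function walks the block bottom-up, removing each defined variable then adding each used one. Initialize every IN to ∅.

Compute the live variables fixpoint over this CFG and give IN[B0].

Answer: {b, f}

Working:
Converged values:
  B0: | IN={b, f} | OUT={b, c, f}
  B1: | IN={b, c, f} | OUT={b, c, f}
  B2: | IN={b, c, f} | OUT={b, c, f}
  B3: | IN={b, c, f} | OUT={b, c, d, f}
  B4: | IN={b, d, f} | OUT={}

Merge at B0: OUT[B0] = IN[B1] = {b, c, f}
Applying B0's transfer function to that OUT value gives IN[B0] (row B0 above).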